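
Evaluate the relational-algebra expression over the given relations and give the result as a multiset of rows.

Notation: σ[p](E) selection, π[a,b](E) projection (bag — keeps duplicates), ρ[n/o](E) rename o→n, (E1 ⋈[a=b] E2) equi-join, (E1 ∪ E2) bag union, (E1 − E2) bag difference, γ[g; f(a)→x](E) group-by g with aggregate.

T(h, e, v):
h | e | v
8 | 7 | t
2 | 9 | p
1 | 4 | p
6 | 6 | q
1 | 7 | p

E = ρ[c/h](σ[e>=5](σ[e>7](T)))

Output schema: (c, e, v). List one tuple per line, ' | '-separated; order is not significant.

Row counts bottom-up:
  T → 5
  σ[e>7](T) → 1
  σ[e>=5](σ[e>7](T)) → 1
  ρ[c/h](σ[e>=5](σ[e>7](T))) → 1

== RESULT ==
c | e | v
2 | 9 | p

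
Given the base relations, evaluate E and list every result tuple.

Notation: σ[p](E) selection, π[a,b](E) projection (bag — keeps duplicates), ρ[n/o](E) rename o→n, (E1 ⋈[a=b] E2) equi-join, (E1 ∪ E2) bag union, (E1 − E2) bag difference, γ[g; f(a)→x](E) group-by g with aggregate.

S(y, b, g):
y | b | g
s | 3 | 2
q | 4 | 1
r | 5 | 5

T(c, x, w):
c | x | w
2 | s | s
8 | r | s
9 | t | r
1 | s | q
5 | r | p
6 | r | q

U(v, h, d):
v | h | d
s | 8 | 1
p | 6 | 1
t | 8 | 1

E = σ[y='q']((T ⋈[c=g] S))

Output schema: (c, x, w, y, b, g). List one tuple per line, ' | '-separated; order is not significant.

Stepwise |·|:
  T → 6
  S → 3
  (T ⋈[c=g] S) → 3
  σ[y='q']((T ⋈[c=g] S)) → 1

== RESULT ==
c | x | w | y | b | g
1 | s | q | q | 4 | 1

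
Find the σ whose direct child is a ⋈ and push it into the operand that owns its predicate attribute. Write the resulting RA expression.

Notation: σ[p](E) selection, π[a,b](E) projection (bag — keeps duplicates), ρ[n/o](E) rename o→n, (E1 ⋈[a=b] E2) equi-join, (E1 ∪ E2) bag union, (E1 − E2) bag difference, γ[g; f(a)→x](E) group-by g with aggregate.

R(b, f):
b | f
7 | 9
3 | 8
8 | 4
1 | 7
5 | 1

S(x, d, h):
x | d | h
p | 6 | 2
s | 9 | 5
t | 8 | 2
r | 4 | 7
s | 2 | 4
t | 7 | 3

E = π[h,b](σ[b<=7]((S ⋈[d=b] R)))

σ filters on b, owned by the right side.
E' = π[h,b]((S ⋈[d=b] σ[b<=7](R)))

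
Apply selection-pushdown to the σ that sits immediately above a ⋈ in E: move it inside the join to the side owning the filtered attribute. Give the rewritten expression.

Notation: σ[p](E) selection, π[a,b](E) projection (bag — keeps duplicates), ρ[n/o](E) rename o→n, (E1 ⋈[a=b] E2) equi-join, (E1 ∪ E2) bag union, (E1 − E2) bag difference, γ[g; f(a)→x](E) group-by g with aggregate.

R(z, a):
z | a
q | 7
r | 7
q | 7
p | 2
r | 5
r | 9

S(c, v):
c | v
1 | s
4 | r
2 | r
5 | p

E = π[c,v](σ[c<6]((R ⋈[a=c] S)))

σ filters on c, owned by the right side.
E' = π[c,v]((R ⋈[a=c] σ[c<6](S)))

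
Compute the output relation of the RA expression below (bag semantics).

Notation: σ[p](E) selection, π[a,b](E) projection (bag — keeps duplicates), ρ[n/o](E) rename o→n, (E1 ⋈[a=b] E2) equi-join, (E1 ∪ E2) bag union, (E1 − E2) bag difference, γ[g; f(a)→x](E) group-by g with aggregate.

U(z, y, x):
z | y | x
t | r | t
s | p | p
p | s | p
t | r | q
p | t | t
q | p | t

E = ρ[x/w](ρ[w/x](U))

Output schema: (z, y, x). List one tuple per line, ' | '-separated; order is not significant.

Subexpression sizes:
  U → 6
  ρ[w/x](U) → 6
  ρ[x/w](ρ[w/x](U)) → 6

== RESULT ==
z | y | x
p | s | p
p | t | t
q | p | t
s | p | p
t | r | q
t | r | t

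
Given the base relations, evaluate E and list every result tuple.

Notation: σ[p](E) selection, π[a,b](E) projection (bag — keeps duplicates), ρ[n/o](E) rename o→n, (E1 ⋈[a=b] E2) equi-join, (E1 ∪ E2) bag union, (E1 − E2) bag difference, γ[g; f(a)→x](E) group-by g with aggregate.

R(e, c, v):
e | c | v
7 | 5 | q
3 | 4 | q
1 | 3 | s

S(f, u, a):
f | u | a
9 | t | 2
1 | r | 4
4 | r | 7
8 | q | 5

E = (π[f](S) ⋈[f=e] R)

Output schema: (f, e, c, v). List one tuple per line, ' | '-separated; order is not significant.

Stepwise |·|:
  S → 4
  π[f](S) → 4
  R → 3
  (π[f](S) ⋈[f=e] R) → 1

== RESULT ==
f | e | c | v
1 | 1 | 3 | s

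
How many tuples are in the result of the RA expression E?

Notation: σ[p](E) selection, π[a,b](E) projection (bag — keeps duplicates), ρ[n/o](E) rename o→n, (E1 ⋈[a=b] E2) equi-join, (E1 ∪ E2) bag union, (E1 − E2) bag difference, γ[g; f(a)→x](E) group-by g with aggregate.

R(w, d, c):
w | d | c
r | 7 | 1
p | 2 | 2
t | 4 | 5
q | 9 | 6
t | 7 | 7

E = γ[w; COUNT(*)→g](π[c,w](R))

Row counts bottom-up:
  R → 5
  π[c,w](R) → 5
  γ[w; COUNT(*)→g](π[c,w](R)) → 4

|E| = 4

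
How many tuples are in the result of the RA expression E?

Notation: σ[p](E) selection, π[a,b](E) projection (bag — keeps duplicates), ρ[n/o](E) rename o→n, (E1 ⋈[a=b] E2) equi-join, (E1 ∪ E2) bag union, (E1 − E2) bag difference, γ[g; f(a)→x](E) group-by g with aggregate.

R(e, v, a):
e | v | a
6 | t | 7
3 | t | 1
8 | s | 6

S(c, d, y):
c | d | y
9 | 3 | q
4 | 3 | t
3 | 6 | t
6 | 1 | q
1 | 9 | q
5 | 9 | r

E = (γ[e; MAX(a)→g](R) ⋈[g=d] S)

Subexpression sizes:
  R → 3
  γ[e; MAX(a)→g](R) → 3
  S → 6
  (γ[e; MAX(a)→g](R) ⋈[g=d] S) → 2

|E| = 2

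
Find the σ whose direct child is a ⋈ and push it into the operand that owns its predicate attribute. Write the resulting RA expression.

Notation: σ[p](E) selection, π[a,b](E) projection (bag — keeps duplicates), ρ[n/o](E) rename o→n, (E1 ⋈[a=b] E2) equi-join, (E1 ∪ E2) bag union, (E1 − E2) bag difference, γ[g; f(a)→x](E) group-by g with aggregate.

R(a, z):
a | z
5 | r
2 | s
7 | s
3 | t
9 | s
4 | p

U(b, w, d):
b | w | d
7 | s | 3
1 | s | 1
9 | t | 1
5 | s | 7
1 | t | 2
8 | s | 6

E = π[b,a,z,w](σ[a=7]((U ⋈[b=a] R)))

σ filters on a, owned by the right side.
E' = π[b,a,z,w]((U ⋈[b=a] σ[a=7](R)))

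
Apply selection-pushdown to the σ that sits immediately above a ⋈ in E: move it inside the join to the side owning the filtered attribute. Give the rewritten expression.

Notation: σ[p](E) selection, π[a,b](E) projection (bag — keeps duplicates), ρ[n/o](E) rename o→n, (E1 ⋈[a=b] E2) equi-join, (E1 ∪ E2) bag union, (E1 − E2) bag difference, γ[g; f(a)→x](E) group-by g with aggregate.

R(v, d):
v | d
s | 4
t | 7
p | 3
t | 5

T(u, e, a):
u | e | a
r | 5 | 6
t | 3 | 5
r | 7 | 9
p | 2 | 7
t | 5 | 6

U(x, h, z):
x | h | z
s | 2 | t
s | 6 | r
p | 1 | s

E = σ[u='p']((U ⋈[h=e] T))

σ filters on u, owned by the right side.
E' = (U ⋈[h=e] σ[u='p'](T))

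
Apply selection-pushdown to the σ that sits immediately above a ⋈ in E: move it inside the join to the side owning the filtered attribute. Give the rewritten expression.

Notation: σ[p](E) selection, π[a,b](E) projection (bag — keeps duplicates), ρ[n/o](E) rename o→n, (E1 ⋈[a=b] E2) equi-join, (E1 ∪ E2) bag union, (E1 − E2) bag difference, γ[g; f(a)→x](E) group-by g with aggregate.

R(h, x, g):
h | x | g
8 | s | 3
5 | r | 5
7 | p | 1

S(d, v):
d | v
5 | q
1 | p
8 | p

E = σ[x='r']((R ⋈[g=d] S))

σ filters on x, owned by the left side.
E' = (σ[x='r'](R) ⋈[g=d] S)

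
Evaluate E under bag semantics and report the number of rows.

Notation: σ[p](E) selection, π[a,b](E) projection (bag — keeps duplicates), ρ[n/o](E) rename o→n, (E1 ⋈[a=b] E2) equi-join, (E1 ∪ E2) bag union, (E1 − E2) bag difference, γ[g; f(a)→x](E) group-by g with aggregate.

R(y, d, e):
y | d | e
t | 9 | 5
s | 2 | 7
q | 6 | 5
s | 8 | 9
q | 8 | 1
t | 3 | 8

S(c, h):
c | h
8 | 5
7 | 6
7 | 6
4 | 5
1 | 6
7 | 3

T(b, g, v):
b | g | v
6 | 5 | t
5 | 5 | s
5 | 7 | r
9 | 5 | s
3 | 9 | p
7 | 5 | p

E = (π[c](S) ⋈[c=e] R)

Subexpression sizes:
  S → 6
  π[c](S) → 6
  R → 6
  (π[c](S) ⋈[c=e] R) → 5

|E| = 5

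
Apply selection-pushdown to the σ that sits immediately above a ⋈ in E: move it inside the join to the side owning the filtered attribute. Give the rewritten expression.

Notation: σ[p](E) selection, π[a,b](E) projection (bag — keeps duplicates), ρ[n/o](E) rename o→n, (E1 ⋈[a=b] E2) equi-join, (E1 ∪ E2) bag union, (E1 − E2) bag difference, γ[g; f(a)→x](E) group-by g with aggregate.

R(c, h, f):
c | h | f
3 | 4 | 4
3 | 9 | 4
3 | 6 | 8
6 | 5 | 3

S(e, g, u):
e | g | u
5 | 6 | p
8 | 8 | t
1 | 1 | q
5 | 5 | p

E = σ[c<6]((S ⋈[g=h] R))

σ filters on c, owned by the right side.
E' = (S ⋈[g=h] σ[c<6](R))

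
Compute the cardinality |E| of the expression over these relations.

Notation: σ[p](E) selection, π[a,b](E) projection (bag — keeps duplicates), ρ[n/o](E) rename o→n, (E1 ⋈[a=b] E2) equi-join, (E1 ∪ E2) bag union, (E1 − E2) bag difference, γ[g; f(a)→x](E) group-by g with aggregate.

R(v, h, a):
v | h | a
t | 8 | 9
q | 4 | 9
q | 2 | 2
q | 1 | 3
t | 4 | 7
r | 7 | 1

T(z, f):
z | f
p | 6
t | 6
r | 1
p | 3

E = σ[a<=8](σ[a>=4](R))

Row counts bottom-up:
  R → 6
  σ[a>=4](R) → 3
  σ[a<=8](σ[a>=4](R)) → 1

|E| = 1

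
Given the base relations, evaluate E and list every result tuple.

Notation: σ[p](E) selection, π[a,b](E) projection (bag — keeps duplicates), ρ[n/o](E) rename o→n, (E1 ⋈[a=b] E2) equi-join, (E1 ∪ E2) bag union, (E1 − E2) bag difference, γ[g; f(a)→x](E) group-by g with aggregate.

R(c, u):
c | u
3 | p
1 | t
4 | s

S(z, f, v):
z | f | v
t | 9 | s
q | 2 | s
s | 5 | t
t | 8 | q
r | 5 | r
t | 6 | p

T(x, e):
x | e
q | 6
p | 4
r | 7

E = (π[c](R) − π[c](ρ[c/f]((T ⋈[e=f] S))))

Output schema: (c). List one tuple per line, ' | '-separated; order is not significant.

Per-node cardinality:
  R → 3
  π[c](R) → 3
  T → 3
  S → 6
  (T ⋈[e=f] S) → 1
  ρ[c/f]((T ⋈[e=f] S)) → 1
  π[c](ρ[c/f]((T ⋈[e=f] S))) → 1
  (π[c](R) − π[c](ρ[c/f]((T ⋈[e=f] S)))) → 3

== RESULT ==
c
1
3
4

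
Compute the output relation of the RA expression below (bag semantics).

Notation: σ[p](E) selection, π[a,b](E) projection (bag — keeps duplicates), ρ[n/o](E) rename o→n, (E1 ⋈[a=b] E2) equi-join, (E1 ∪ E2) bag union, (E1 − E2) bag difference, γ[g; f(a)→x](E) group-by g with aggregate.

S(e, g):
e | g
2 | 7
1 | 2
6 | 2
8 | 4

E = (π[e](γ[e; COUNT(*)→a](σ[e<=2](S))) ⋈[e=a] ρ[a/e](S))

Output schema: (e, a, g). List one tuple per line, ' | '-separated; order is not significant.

Per-node cardinality:
  S → 4
  σ[e<=2](S) → 2
  γ[e; COUNT(*)→a](σ[e<=2](S)) → 2
  π[e](γ[e; COUNT(*)→a](σ[e<=2](S))) → 2
  S → 4
  ρ[a/e](S) → 4
  (π[e](γ[e; COUNT(*)→a](σ[e<=2](S))) ⋈[e=a] ρ[a/e](S)) → 2

== RESULT ==
e | a | g
1 | 1 | 2
2 | 2 | 7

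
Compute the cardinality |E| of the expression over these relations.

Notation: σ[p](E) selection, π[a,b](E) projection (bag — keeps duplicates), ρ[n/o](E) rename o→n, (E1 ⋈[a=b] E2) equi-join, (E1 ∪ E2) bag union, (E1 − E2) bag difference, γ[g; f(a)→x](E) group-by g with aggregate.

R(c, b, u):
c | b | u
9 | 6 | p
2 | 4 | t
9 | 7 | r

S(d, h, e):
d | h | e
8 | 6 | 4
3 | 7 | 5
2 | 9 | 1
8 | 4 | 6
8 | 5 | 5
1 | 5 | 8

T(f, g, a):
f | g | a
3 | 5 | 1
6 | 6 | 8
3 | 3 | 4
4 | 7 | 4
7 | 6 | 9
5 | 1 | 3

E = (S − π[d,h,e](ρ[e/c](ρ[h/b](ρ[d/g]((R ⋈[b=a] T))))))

Subexpression sizes:
  S → 6
  R → 3
  T → 6
  (R ⋈[b=a] T) → 2
  ρ[d/g]((R ⋈[b=a] T)) → 2
  ρ[h/b](ρ[d/g]((R ⋈[b=a] T))) → 2
  ρ[e/c](ρ[h/b](ρ[d/g]((R ⋈[b=a] T)))) → 2
  π[d,h,e](ρ[e/c](ρ[h/b](ρ[d/g]((R ⋈[b=a] T))))) → 2
  (S − π[d,h,e](ρ[e/c](ρ[h/b](ρ[d/g]((R ⋈[b=a] T)))))) → 6

|E| = 6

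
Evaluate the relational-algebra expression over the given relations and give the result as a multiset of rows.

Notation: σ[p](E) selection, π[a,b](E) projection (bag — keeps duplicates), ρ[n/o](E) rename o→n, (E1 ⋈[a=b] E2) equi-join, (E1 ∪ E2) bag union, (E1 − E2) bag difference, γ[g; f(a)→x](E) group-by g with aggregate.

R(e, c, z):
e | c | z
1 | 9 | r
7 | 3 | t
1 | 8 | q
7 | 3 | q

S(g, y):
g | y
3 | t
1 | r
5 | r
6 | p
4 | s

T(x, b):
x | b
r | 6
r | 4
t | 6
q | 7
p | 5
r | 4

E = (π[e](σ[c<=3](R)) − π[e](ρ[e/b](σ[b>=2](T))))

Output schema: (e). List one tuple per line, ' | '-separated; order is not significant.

Row counts bottom-up:
  R → 4
  σ[c<=3](R) → 2
  π[e](σ[c<=3](R)) → 2
  T → 6
  σ[b>=2](T) → 6
  ρ[e/b](σ[b>=2](T)) → 6
  π[e](ρ[e/b](σ[b>=2](T))) → 6
  (π[e](σ[c<=3](R)) − π[e](ρ[e/b](σ[b>=2](T)))) → 1

== RESULT ==
e
7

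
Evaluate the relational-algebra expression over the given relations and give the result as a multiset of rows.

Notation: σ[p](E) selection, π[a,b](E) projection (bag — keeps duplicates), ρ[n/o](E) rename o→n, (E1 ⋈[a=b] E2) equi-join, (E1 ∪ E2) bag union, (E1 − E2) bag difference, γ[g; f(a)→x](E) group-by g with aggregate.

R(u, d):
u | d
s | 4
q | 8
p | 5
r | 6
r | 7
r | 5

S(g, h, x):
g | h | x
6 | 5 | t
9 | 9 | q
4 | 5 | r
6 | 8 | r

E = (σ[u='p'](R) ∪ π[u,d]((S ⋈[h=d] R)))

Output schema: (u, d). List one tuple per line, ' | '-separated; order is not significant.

Subexpression sizes:
  R → 6
  σ[u='p'](R) → 1
  S → 4
  R → 6
  (S ⋈[h=d] R) → 5
  π[u,d]((S ⋈[h=d] R)) → 5
  (σ[u='p'](R) ∪ π[u,d]((S ⋈[h=d] R))) → 6

== RESULT ==
u | d
p | 5
p | 5
p | 5
q | 8
r | 5
r | 5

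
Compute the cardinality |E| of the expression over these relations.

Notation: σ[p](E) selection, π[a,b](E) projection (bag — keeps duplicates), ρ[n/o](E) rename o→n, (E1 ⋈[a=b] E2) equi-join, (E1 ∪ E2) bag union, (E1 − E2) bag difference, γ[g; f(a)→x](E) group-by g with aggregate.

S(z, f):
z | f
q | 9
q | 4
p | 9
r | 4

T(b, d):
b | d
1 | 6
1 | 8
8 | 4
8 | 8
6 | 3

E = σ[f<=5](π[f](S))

Stepwise |·|:
  S → 4
  π[f](S) → 4
  σ[f<=5](π[f](S)) → 2

|E| = 2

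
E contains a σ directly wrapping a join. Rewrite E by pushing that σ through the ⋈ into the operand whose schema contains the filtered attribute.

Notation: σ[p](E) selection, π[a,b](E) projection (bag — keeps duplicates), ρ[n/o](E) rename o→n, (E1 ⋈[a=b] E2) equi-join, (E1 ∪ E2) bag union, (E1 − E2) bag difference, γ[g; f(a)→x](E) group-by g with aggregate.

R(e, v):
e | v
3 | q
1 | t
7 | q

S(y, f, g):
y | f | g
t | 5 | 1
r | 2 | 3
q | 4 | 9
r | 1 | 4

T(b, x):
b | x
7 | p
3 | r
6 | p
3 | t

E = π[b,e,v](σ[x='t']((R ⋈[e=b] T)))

σ filters on x, owned by the right side.
E' = π[b,e,v]((R ⋈[e=b] σ[x='t'](T)))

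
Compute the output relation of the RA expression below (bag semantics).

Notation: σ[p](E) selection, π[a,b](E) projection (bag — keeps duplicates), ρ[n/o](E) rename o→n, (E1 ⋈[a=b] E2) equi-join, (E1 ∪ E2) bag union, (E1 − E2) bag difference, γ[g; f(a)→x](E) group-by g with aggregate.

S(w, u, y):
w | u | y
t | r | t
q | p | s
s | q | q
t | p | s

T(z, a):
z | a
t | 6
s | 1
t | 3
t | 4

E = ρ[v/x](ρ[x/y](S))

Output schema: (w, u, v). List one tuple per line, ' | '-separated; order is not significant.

Row counts bottom-up:
  S → 4
  ρ[x/y](S) → 4
  ρ[v/x](ρ[x/y](S)) → 4

== RESULT ==
w | u | v
q | p | s
s | q | q
t | p | s
t | r | t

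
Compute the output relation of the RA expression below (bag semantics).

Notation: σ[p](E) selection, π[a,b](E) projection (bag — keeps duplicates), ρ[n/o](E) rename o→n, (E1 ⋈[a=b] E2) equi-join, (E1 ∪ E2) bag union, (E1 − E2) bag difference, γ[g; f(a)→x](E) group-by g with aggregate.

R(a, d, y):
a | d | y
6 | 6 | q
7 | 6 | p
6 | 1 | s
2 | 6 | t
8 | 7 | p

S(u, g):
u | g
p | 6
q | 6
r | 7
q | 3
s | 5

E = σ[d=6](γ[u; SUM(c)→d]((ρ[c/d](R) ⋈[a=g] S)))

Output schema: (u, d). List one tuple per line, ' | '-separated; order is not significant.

Row counts bottom-up:
  R → 5
  ρ[c/d](R) → 5
  S → 5
  (ρ[c/d](R) ⋈[a=g] S) → 5
  γ[u; SUM(c)→d]((ρ[c/d](R) ⋈[a=g] S)) → 3
  σ[d=6](γ[u; SUM(c)→d]((ρ[c/d](R) ⋈[a=g] S))) → 1

== RESULT ==
u | d
r | 6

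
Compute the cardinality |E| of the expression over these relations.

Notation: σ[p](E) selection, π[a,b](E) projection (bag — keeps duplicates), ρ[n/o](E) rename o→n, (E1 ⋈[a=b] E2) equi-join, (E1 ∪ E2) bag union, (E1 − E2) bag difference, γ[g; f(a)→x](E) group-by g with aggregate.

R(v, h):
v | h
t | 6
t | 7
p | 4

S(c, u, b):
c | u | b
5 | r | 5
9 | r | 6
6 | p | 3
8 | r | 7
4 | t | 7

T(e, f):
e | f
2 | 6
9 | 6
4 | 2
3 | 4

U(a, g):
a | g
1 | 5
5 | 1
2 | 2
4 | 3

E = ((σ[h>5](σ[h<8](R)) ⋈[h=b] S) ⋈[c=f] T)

Per-node cardinality:
  R → 3
  σ[h<8](R) → 3
  σ[h>5](σ[h<8](R)) → 2
  S → 5
  (σ[h>5](σ[h<8](R)) ⋈[h=b] S) → 3
  T → 4
  ((σ[h>5](σ[h<8](R)) ⋈[h=b] S) ⋈[c=f] T) → 1

|E| = 1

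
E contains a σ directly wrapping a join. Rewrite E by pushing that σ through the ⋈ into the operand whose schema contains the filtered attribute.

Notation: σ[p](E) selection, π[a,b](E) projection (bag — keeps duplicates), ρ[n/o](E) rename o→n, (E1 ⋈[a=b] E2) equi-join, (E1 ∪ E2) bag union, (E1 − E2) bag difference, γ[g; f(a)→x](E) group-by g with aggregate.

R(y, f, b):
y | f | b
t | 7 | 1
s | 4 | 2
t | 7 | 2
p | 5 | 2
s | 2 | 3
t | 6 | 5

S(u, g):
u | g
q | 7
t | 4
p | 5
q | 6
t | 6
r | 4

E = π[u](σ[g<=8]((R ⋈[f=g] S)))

σ filters on g, owned by the right side.
E' = π[u]((R ⋈[f=g] σ[g<=8](S)))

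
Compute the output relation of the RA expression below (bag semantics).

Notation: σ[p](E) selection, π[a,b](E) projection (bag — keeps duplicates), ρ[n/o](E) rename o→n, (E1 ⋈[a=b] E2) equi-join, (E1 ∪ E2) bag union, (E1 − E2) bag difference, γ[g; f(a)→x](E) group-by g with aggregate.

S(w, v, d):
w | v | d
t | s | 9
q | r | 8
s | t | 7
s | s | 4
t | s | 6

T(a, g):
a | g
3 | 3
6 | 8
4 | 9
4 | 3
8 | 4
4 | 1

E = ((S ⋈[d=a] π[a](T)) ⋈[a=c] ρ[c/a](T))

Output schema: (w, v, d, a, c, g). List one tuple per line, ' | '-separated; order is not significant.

Stepwise |·|:
  S → 5
  T → 6
  π[a](T) → 6
  (S ⋈[d=a] π[a](T)) → 5
  T → 6
  ρ[c/a](T) → 6
  ((S ⋈[d=a] π[a](T)) ⋈[a=c] ρ[c/a](T)) → 11

== RESULT ==
w | v | d | a | c | g
q | r | 8 | 8 | 8 | 4
s | s | 4 | 4 | 4 | 1
s | s | 4 | 4 | 4 | 1
s | s | 4 | 4 | 4 | 1
s | s | 4 | 4 | 4 | 3
s | s | 4 | 4 | 4 | 3
s | s | 4 | 4 | 4 | 3
s | s | 4 | 4 | 4 | 9
s | s | 4 | 4 | 4 | 9
s | s | 4 | 4 | 4 | 9
t | s | 6 | 6 | 6 | 8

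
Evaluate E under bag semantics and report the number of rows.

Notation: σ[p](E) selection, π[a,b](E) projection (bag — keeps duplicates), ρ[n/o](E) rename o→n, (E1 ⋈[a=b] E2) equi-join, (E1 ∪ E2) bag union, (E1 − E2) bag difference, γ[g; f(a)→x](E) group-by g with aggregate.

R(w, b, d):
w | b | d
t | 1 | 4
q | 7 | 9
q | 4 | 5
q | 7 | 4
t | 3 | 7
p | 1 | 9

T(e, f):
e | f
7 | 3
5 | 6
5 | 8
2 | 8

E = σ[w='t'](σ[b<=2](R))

Per-node cardinality:
  R → 6
  σ[b<=2](R) → 2
  σ[w='t'](σ[b<=2](R)) → 1

|E| = 1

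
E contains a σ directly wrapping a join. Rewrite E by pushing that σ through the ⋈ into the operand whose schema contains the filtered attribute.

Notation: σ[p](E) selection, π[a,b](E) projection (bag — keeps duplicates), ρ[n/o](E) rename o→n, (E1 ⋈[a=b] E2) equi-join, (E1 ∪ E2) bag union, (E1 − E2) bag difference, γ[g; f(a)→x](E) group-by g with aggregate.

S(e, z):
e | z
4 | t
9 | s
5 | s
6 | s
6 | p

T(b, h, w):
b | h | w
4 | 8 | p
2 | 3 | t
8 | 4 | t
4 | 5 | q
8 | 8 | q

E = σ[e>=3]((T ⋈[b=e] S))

σ filters on e, owned by the right side.
E' = (T ⋈[b=e] σ[e>=3](S))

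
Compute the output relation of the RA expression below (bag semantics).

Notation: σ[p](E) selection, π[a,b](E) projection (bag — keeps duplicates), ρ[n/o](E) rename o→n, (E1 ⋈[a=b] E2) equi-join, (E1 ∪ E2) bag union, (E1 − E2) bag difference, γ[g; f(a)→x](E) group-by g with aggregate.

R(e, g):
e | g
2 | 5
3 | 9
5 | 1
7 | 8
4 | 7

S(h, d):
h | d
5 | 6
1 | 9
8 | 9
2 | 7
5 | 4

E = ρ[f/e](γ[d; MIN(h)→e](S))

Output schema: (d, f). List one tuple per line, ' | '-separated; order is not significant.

Stepwise |·|:
  S → 5
  γ[d; MIN(h)→e](S) → 4
  ρ[f/e](γ[d; MIN(h)→e](S)) → 4

== RESULT ==
d | f
4 | 5
6 | 5
7 | 2
9 | 1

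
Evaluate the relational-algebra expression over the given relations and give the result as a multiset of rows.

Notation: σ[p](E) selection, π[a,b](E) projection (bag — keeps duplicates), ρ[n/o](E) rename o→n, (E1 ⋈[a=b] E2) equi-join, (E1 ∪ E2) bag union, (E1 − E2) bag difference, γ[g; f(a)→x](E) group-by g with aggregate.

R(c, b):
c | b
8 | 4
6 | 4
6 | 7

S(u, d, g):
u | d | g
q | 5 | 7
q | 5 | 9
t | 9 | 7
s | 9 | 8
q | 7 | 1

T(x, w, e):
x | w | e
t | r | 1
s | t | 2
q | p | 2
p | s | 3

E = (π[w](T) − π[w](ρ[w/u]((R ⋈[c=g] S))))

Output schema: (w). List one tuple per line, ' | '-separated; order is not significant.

Row counts bottom-up:
  T → 4
  π[w](T) → 4
  R → 3
  S → 5
  (R ⋈[c=g] S) → 1
  ρ[w/u]((R ⋈[c=g] S)) → 1
  π[w](ρ[w/u]((R ⋈[c=g] S))) → 1
  (π[w](T) − π[w](ρ[w/u]((R ⋈[c=g] S)))) → 3

== RESULT ==
w
p
r
t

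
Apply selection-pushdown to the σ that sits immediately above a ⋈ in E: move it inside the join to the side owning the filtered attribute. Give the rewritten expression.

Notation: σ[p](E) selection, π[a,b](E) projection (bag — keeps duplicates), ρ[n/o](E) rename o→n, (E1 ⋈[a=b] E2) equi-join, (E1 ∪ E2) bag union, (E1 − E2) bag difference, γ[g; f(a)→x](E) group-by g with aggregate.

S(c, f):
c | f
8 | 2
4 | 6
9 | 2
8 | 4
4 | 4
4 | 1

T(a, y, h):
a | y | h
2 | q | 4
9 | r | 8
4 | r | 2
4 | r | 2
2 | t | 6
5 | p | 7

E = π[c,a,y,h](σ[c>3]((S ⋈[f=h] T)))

σ filters on c, owned by the left side.
E' = π[c,a,y,h]((σ[c>3](S) ⋈[f=h] T))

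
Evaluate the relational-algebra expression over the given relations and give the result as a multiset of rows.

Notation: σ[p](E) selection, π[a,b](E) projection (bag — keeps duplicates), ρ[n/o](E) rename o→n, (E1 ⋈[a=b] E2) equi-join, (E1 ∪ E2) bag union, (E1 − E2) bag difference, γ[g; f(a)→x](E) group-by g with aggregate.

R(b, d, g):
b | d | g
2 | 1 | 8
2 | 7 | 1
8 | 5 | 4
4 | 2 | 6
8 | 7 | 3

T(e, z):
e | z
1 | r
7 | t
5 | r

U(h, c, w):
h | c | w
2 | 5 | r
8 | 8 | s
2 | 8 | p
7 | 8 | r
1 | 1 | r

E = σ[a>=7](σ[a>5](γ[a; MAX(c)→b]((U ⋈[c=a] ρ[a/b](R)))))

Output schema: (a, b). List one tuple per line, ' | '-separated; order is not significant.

Row counts bottom-up:
  U → 5
  R → 5
  ρ[a/b](R) → 5
  (U ⋈[c=a] ρ[a/b](R)) → 6
  γ[a; MAX(c)→b]((U ⋈[c=a] ρ[a/b](R))) → 1
  σ[a>5](γ[a; MAX(c)→b]((U ⋈[c=a] ρ[a/b](R)))) → 1
  σ[a>=7](σ[a>5](γ[a; MAX(c)→b]((U ⋈[c=a] ρ[a/b](R))))) → 1

== RESULT ==
a | b
8 | 8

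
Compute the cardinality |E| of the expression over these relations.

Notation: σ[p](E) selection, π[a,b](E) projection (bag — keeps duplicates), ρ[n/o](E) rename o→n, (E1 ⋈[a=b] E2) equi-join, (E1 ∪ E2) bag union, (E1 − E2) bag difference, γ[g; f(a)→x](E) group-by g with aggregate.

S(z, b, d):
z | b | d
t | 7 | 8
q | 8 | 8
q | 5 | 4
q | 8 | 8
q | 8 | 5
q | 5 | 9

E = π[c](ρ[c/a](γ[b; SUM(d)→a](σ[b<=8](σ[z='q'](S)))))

Stepwise |·|:
  S → 6
  σ[z='q'](S) → 5
  σ[b<=8](σ[z='q'](S)) → 5
  γ[b; SUM(d)→a](σ[b<=8](σ[z='q'](S))) → 2
  ρ[c/a](γ[b; SUM(d)→a](σ[b<=8](σ[z='q'](S)))) → 2
  π[c](ρ[c/a](γ[b; SUM(d)→a](σ[b<=8](σ[z='q'](S))))) → 2

|E| = 2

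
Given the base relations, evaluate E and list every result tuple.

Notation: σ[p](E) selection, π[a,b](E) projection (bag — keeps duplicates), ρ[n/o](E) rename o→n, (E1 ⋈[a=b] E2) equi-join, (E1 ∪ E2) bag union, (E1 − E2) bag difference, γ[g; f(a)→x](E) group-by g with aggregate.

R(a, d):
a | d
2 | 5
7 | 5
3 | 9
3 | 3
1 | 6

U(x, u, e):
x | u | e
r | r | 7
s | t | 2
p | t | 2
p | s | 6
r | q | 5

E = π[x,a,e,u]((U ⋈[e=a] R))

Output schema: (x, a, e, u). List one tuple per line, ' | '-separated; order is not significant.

Per-node cardinality:
  U → 5
  R → 5
  (U ⋈[e=a] R) → 3
  π[x,a,e,u]((U ⋈[e=a] R)) → 3

== RESULT ==
x | a | e | u
p | 2 | 2 | t
r | 7 | 7 | r
s | 2 | 2 | t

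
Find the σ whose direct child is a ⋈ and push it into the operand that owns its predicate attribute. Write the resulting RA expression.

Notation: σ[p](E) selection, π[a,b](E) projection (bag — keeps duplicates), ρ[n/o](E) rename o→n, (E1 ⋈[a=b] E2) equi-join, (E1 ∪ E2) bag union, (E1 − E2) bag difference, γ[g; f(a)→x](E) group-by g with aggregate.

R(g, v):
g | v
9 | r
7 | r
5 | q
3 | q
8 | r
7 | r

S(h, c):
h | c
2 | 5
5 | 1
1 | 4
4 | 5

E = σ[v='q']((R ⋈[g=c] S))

σ filters on v, owned by the left side.
E' = (σ[v='q'](R) ⋈[g=c] S)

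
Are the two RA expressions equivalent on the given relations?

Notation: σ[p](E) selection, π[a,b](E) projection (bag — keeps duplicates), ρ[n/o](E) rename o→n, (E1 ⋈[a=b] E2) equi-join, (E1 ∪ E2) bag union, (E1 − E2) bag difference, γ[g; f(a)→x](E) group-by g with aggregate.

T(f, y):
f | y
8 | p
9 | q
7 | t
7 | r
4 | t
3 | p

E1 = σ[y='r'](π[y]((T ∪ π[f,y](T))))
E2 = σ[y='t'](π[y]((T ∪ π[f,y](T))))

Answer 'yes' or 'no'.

E1 subexpression sizes:
  T → 6
  T → 6
  π[f,y](T) → 6
  (T ∪ π[f,y](T)) → 12
  π[y]((T ∪ π[f,y](T))) → 12
  σ[y='r'](π[y]((T ∪ π[f,y](T)))) → 2
E2 subexpression sizes:
  T → 6
  T → 6
  π[f,y](T) → 6
  (T ∪ π[f,y](T)) → 12
  π[y]((T ∪ π[f,y](T))) → 12
  σ[y='t'](π[y]((T ∪ π[f,y](T)))) → 4

E1 result:
y
r
r
E2 result:
y
t
t
t
t
Witness: ('t',) appears 0× in E1 but 4× in E2.

no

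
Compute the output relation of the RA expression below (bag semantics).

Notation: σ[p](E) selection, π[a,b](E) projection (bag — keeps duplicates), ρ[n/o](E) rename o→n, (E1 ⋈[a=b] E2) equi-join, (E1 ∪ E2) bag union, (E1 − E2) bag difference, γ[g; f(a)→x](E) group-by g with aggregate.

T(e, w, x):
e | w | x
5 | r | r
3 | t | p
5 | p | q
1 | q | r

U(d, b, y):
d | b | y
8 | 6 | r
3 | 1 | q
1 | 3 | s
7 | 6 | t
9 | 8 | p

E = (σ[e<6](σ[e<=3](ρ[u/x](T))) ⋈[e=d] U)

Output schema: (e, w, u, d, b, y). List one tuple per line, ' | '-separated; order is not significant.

Stepwise |·|:
  T → 4
  ρ[u/x](T) → 4
  σ[e<=3](ρ[u/x](T)) → 2
  σ[e<6](σ[e<=3](ρ[u/x](T))) → 2
  U → 5
  (σ[e<6](σ[e<=3](ρ[u/x](T))) ⋈[e=d] U) → 2

== RESULT ==
e | w | u | d | b | y
1 | q | r | 1 | 3 | s
3 | t | p | 3 | 1 | q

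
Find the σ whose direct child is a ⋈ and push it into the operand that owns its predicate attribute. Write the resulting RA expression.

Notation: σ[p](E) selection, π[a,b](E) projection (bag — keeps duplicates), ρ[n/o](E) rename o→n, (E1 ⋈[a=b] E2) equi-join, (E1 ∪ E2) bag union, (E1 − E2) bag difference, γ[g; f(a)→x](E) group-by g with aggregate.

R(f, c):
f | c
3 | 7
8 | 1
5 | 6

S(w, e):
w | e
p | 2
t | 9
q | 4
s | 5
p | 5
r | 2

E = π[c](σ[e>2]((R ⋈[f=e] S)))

σ filters on e, owned by the right side.
E' = π[c]((R ⋈[f=e] σ[e>2](S)))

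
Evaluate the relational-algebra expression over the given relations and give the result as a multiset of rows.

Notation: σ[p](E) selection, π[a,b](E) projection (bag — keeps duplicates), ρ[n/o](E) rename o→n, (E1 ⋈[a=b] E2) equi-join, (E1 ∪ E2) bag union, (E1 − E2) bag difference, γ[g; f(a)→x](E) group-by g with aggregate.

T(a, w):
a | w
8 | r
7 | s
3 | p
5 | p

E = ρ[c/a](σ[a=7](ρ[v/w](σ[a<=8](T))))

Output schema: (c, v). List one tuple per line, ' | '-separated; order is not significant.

Stepwise |·|:
  T → 4
  σ[a<=8](T) → 4
  ρ[v/w](σ[a<=8](T)) → 4
  σ[a=7](ρ[v/w](σ[a<=8](T))) → 1
  ρ[c/a](σ[a=7](ρ[v/w](σ[a<=8](T)))) → 1

== RESULT ==
c | v
7 | s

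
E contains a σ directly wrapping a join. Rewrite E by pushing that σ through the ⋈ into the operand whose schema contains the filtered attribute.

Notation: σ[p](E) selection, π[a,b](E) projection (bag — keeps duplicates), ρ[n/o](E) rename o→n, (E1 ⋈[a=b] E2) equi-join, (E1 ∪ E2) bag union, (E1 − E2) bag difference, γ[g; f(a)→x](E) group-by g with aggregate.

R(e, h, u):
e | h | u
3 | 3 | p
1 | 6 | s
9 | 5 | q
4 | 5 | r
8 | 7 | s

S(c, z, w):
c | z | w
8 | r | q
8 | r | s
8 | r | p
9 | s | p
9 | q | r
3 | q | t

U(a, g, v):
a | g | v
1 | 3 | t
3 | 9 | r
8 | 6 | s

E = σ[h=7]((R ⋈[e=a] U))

σ filters on h, owned by the left side.
E' = (σ[h=7](R) ⋈[e=a] U)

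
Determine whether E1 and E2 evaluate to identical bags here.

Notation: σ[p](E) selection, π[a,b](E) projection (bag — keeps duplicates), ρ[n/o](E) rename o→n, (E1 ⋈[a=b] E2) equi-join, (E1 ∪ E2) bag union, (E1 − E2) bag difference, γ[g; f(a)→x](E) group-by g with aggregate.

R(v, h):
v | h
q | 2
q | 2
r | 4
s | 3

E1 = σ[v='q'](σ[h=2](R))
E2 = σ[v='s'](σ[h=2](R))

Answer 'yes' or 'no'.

E1 subexpression sizes:
  R → 4
  σ[h=2](R) → 2
  σ[v='q'](σ[h=2](R)) → 2
E2 subexpression sizes:
  R → 4
  σ[h=2](R) → 2
  σ[v='s'](σ[h=2](R)) → 0

E1 result:
v | h
q | 2
q | 2
E2 result:
v | h
(0 rows)
Witness: ('q', 2) appears 2× in E1 but 0× in E2.

no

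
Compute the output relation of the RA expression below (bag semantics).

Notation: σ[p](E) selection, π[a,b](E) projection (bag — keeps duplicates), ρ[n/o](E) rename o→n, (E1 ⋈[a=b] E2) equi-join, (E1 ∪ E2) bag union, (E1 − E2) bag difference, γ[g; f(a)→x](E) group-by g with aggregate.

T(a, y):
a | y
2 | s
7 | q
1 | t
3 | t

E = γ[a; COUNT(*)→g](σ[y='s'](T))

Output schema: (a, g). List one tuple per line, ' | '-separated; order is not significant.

Per-node cardinality:
  T → 4
  σ[y='s'](T) → 1
  γ[a; COUNT(*)→g](σ[y='s'](T)) → 1

== RESULT ==
a | g
2 | 1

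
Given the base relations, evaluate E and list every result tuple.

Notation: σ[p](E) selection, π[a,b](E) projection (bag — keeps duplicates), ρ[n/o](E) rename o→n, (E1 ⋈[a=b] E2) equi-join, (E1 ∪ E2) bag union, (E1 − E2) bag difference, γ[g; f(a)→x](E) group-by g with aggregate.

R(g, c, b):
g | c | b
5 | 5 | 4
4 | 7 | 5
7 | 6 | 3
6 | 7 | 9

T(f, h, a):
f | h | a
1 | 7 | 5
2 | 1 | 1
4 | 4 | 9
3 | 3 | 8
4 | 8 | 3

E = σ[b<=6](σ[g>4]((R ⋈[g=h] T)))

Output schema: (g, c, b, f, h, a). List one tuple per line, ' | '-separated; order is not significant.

Per-node cardinality:
  R → 4
  T → 5
  (R ⋈[g=h] T) → 2
  σ[g>4]((R ⋈[g=h] T)) → 1
  σ[b<=6](σ[g>4]((R ⋈[g=h] T))) → 1

== RESULT ==
g | c | b | f | h | a
7 | 6 | 3 | 1 | 7 | 5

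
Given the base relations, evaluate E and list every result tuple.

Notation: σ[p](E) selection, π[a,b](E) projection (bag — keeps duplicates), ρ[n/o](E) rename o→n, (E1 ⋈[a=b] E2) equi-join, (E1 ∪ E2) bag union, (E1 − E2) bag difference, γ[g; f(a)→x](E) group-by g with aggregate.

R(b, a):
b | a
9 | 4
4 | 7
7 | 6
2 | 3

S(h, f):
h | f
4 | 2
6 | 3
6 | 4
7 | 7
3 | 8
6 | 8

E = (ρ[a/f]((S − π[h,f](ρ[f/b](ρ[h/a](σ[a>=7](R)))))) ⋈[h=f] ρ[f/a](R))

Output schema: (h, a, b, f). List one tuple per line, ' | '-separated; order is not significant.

Stepwise |·|:
  S → 6
  R → 4
  σ[a>=7](R) → 1
  ρ[h/a](σ[a>=7](R)) → 1
  ρ[f/b](ρ[h/a](σ[a>=7](R))) → 1
  π[h,f](ρ[f/b](ρ[h/a](σ[a>=7](R)))) → 1
  (S − π[h,f](ρ[f/b](ρ[h/a](σ[a>=7](R))))) → 6
  ρ[a/f]((S − π[h,f](ρ[f/b](ρ[h/a](σ[a>=7](R)))))) → 6
  R → 4
  ρ[f/a](R) → 4
  (ρ[a/f]((S − π[h,f](ρ[f/b](ρ[h/a](σ[a>=7](R)))))) ⋈[h=f] ρ[f/a](R)) → 6

== RESULT ==
h | a | b | f
3 | 8 | 2 | 3
4 | 2 | 9 | 4
6 | 3 | 7 | 6
6 | 4 | 7 | 6
6 | 8 | 7 | 6
7 | 7 | 4 | 7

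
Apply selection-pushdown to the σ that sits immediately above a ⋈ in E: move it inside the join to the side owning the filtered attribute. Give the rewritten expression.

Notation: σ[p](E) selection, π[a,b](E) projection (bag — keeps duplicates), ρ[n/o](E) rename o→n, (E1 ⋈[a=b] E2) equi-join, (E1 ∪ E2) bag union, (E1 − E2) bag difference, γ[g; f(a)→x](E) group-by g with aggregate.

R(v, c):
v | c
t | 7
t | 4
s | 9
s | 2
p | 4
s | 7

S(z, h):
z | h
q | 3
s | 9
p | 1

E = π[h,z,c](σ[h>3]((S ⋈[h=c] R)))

σ filters on h, owned by the left side.
E' = π[h,z,c]((σ[h>3](S) ⋈[h=c] R))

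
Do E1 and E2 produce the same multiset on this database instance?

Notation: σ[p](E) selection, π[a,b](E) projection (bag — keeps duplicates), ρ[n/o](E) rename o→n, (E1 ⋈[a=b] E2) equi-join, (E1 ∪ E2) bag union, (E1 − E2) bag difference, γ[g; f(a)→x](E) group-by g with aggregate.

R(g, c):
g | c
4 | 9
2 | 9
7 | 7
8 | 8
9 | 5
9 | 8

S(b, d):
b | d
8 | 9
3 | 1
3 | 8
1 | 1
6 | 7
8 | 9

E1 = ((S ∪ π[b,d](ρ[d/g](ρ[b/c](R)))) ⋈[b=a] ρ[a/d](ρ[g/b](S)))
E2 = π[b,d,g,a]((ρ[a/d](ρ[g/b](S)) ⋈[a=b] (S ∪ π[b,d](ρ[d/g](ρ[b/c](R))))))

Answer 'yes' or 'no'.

E1 row counts bottom-up:
  S → 6
  R → 6
  ρ[b/c](R) → 6
  ρ[d/g](ρ[b/c](R)) → 6
  π[b,d](ρ[d/g](ρ[b/c](R))) → 6
  (S ∪ π[b,d](ρ[d/g](ρ[b/c](R)))) → 12
  S → 6
  ρ[g/b](S) → 6
  ρ[a/d](ρ[g/b](S)) → 6
  ((S ∪ π[b,d](ρ[d/g](ρ[b/c](R)))) ⋈[b=a] ρ[a/d](ρ[g/b](S))) → 11
E2 row counts bottom-up:
  S → 6
  ρ[g/b](S) → 6
  ρ[a/d](ρ[g/b](S)) → 6
  S → 6
  R → 6
  ρ[b/c](R) → 6
  ρ[d/g](ρ[b/c](R)) → 6
  π[b,d](ρ[d/g](ρ[b/c](R))) → 6
  (S ∪ π[b,d](ρ[d/g](ρ[b/c](R)))) → 12
  (ρ[a/d](ρ[g/b](S)) ⋈[a=b] (S ∪ π[b,d](ρ[d/g](ρ[b/c](R))))) → 11
  π[b,d,g,a]((ρ[a/d](ρ[g/b](S)) ⋈[a=b] (S ∪ π[b,d](ρ[d/g](ρ[b/c](R)))))) → 11

E1 and E2 produce the same multiset:
b | d | g | a
1 | 1 | 1 | 1
1 | 1 | 3 | 1
7 | 7 | 6 | 7
8 | 8 | 3 | 8
8 | 9 | 3 | 8
8 | 9 | 3 | 8
8 | 9 | 3 | 8
9 | 2 | 8 | 9
9 | 2 | 8 | 9
9 | 4 | 8 | 9
9 | 4 | 8 | 9

yes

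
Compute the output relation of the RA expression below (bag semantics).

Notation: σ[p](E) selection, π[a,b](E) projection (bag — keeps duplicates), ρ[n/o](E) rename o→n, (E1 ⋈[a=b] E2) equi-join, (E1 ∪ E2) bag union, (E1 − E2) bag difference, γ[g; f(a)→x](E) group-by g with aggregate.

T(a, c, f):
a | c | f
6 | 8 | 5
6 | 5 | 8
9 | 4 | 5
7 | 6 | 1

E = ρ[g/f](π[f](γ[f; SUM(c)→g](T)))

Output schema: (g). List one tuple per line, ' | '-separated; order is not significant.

Subexpression sizes:
  T → 4
  γ[f; SUM(c)→g](T) → 3
  π[f](γ[f; SUM(c)→g](T)) → 3
  ρ[g/f](π[f](γ[f; SUM(c)→g](T))) → 3

== RESULT ==
g
1
5
8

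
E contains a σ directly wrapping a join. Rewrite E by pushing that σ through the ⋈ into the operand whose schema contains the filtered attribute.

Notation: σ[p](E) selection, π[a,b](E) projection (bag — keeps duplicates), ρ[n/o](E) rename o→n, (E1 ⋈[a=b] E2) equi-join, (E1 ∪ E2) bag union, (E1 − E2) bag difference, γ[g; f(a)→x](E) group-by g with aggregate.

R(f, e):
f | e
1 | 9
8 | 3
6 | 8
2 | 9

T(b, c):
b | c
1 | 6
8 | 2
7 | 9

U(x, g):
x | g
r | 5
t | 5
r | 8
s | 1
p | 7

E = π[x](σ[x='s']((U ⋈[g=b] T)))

σ filters on x, owned by the left side.
E' = π[x]((σ[x='s'](U) ⋈[g=b] T))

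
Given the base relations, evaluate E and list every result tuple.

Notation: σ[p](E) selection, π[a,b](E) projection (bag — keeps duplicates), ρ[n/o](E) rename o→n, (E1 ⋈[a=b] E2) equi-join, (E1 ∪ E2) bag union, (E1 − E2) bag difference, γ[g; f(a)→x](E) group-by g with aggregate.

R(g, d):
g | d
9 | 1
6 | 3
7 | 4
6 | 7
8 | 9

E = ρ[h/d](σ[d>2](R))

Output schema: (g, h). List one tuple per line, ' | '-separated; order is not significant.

Subexpression sizes:
  R → 5
  σ[d>2](R) → 4
  ρ[h/d](σ[d>2](R)) → 4

== RESULT ==
g | h
6 | 3
6 | 7
7 | 4
8 | 9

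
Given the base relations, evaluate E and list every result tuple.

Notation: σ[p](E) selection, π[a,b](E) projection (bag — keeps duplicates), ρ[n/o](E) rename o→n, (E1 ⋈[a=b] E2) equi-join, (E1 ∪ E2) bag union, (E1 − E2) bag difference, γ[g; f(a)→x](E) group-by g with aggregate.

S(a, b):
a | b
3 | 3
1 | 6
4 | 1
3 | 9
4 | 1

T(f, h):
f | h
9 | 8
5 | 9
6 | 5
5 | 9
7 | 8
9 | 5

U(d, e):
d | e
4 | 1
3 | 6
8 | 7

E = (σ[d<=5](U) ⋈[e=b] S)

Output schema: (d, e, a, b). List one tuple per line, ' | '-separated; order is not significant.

Row counts bottom-up:
  U → 3
  σ[d<=5](U) → 2
  S → 5
  (σ[d<=5](U) ⋈[e=b] S) → 3

== RESULT ==
d | e | a | b
3 | 6 | 1 | 6
4 | 1 | 4 | 1
4 | 1 | 4 | 1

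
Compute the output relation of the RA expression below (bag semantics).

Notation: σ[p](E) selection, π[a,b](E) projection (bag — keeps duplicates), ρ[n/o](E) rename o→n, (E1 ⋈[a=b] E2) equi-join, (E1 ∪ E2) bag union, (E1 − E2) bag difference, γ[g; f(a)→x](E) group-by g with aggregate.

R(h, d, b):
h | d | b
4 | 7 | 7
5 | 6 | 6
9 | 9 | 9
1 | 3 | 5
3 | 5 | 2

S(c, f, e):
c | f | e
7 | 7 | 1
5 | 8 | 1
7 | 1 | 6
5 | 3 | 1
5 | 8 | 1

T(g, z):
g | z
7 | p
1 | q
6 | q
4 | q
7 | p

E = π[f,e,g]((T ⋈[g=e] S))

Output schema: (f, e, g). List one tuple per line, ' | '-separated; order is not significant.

Subexpression sizes:
  T → 5
  S → 5
  (T ⋈[g=e] S) → 5
  π[f,e,g]((T ⋈[g=e] S)) → 5

== RESULT ==
f | e | g
1 | 6 | 6
3 | 1 | 1
7 | 1 | 1
8 | 1 | 1
8 | 1 | 1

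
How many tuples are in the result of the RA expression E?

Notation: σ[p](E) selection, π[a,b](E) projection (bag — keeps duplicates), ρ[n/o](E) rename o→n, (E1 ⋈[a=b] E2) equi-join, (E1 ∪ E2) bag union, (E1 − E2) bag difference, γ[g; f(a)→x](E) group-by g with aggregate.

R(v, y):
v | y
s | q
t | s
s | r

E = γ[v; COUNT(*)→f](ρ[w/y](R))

Stepwise |·|:
  R → 3
  ρ[w/y](R) → 3
  γ[v; COUNT(*)→f](ρ[w/y](R)) → 2

|E| = 2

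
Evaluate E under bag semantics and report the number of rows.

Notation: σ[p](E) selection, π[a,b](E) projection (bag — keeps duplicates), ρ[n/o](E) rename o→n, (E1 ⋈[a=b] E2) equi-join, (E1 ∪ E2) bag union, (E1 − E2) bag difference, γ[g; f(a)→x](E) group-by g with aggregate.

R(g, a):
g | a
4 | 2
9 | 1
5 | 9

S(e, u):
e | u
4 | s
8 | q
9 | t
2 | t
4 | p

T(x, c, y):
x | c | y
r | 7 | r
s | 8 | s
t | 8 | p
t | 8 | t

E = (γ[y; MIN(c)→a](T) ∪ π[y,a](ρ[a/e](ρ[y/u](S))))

Row counts bottom-up:
  T → 4
  γ[y; MIN(c)→a](T) → 4
  S → 5
  ρ[y/u](S) → 5
  ρ[a/e](ρ[y/u](S)) → 5
  π[y,a](ρ[a/e](ρ[y/u](S))) → 5
  (γ[y; MIN(c)→a](T) ∪ π[y,a](ρ[a/e](ρ[y/u](S)))) → 9

|E| = 9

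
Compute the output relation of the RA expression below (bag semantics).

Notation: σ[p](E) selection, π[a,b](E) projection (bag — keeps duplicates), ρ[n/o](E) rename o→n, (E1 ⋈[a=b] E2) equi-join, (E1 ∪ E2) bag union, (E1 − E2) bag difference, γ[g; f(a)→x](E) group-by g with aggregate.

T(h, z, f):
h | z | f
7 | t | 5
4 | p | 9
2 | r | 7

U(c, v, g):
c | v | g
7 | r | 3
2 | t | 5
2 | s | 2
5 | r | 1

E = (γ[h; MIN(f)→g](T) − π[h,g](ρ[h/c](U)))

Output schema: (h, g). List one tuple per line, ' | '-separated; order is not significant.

Stepwise |·|:
  T → 3
  γ[h; MIN(f)→g](T) → 3
  U → 4
  ρ[h/c](U) → 4
  π[h,g](ρ[h/c](U)) → 4
  (γ[h; MIN(f)→g](T) − π[h,g](ρ[h/c](U))) → 3

== RESULT ==
h | g
2 | 7
4 | 9
7 | 5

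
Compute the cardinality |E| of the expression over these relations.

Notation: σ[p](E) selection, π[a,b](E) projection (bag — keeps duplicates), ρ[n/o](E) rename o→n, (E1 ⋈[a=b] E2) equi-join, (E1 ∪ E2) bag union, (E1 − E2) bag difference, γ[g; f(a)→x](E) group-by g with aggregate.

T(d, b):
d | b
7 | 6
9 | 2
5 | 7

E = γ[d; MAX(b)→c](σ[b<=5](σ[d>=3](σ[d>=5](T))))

Subexpression sizes:
  T → 3
  σ[d>=5](T) → 3
  σ[d>=3](σ[d>=5](T)) → 3
  σ[b<=5](σ[d>=3](σ[d>=5](T))) → 1
  γ[d; MAX(b)→c](σ[b<=5](σ[d>=3](σ[d>=5](T)))) → 1

|E| = 1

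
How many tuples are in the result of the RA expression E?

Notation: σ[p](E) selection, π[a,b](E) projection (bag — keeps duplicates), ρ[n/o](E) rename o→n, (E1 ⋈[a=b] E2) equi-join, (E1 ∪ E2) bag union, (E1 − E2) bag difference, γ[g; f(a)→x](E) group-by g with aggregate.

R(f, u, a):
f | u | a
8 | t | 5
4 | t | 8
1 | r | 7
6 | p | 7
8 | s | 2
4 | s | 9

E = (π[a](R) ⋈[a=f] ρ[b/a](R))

Stepwise |·|:
  R → 6
  π[a](R) → 6
  R → 6
  ρ[b/a](R) → 6
  (π[a](R) ⋈[a=f] ρ[b/a](R)) → 2

|E| = 2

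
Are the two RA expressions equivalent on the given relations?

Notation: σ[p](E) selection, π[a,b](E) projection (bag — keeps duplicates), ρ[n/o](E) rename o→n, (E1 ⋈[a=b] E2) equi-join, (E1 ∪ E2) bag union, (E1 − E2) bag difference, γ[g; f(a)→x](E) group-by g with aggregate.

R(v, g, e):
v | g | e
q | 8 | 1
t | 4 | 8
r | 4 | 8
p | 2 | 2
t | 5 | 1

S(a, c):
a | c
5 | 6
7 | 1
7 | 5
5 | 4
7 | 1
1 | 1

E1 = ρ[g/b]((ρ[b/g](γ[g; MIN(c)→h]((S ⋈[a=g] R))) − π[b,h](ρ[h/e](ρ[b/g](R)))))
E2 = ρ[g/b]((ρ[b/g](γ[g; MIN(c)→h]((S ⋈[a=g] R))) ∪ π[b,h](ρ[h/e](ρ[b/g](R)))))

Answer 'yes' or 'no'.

E1 per-node cardinality:
  S → 6
  R → 5
  (S ⋈[a=g] R) → 2
  γ[g; MIN(c)→h]((S ⋈[a=g] R)) → 1
  ρ[b/g](γ[g; MIN(c)→h]((S ⋈[a=g] R))) → 1
  R → 5
  ρ[b/g](R) → 5
  ρ[h/e](ρ[b/g](R)) → 5
  π[b,h](ρ[h/e](ρ[b/g](R))) → 5
  (ρ[b/g](γ[g; MIN(c)→h]((S ⋈[a=g] R))) − π[b,h](ρ[h/e](ρ[b/g](R)))) → 1
  ρ[g/b]((ρ[b/g](γ[g; MIN(c)→h]((S ⋈[a=g] R))) − π[b,h](ρ[h/e](ρ[b/g](R))))) → 1
E2 per-node cardinality:
  S → 6
  R → 5
  (S ⋈[a=g] R) → 2
  γ[g; MIN(c)→h]((S ⋈[a=g] R)) → 1
  ρ[b/g](γ[g; MIN(c)→h]((S ⋈[a=g] R))) → 1
  R → 5
  ρ[b/g](R) → 5
  ρ[h/e](ρ[b/g](R)) → 5
  π[b,h](ρ[h/e](ρ[b/g](R))) → 5
  (ρ[b/g](γ[g; MIN(c)→h]((S ⋈[a=g] R))) ∪ π[b,h](ρ[h/e](ρ[b/g](R)))) → 6
  ρ[g/b]((ρ[b/g](γ[g; MIN(c)→h]((S ⋈[a=g] R))) ∪ π[b,h](ρ[h/e](ρ[b/g](R))))) → 6

E1 result:
g | h
5 | 4
E2 result:
g | h
2 | 2
4 | 8
4 | 8
5 | 1
5 | 4
8 | 1
Witness: (2, 2) appears 0× in E1 but 1× in E2.

no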